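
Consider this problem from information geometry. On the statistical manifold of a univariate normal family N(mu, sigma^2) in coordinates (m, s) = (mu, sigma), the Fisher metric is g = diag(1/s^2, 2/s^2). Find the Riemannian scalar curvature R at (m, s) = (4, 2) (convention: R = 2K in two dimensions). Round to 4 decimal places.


The metric has the form g = (A dm^2 + B ds^2)/s^2 with A = 1, B = 2.
Substitute u = sqrt(A/B)*m: g = B*(du^2 + ds^2)/s^2, i.e. B times the
Poincare upper half-plane metric, which has constant Gaussian curvature -1.
Scaling a 2D metric by a constant c divides the Gaussian curvature by c,
so K = -1/B = -1/(2) = -0.5000 everywhere (the point (m, s) = (4, 2) is irrelevant:
the curvature is constant).
Scalar curvature in dimension 2: R = 2K = -2/(2) = -1.0000.

-1.0000


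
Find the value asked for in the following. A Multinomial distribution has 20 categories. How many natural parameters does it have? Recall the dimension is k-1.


Exponential family dimension calculation:
For Multinomial with k=20 categories, dim = k-1 = 19.

19


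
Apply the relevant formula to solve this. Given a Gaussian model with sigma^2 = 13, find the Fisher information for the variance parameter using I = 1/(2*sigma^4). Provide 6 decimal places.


Fisher information for variance: I(sigma^2) = 1/(2*sigma^4).
sigma^2 = 13, so sigma^4 = 169.
I = 1/(2*169) = 1/338 = 0.002959

0.002959


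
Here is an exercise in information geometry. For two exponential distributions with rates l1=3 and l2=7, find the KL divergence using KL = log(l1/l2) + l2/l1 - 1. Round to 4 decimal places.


KL divergence for exponential family:
KL = log(l1/l2) + l2/l1 - 1.
log(3/7) = -0.847298.
7/3 = 2.333333.
KL = -0.847298 + 2.333333 - 1 = 0.4860

0.4860


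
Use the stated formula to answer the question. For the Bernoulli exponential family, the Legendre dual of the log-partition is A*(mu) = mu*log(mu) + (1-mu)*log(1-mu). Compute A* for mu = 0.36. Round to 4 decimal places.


Legendre transform for Bernoulli:
A*(mu) = mu*log(mu) + (1-mu)*log(1-mu).
mu = 0.36, 1-mu = 0.64.
mu*log(mu) = 0.36*log(0.36) = -0.367794.
(1-mu)*log(1-mu) = 0.64*log(0.64) = -0.285624.
A* = -0.367794 + -0.285624 = -0.6534

-0.6534


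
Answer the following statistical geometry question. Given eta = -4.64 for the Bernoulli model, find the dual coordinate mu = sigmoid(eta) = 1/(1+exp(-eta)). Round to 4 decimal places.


Dual coordinate (expectation parameter) for Bernoulli:
mu = 1/(1+exp(-eta)).
eta = -4.64.
exp(-eta) = exp(4.64) = 103.544348.
mu = 1/(1+103.544348) = 0.0096

0.0096


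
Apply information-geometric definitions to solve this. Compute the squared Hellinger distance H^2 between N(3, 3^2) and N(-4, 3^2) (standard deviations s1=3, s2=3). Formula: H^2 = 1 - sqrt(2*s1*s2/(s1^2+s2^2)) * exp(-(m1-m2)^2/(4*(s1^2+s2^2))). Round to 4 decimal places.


Squared Hellinger distance for Gaussians:
H^2 = 1 - sqrt(2*s1*s2/(s1^2+s2^2)) * exp(-(m1-m2)^2/(4*(s1^2+s2^2))).
s1^2 = 9, s2^2 = 9, s1^2+s2^2 = 18.
sqrt(2*3*3/(18)) = 1.0.
(m1-m2)^2 = (7)^2 = 49.
exp(-49/(4*18)) = exp(-0.680556) = 0.506336.
H^2 = 1 - 1.0*0.506336 = 0.4937

0.4937


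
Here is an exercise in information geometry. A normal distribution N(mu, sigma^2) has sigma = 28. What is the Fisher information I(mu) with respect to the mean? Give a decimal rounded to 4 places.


The Fisher information for the mean of a normal distribution is I(mu) = 1/sigma^2.
sigma = 28, so sigma^2 = 784.
I(mu) = 1/784 = 0.0013

0.0013


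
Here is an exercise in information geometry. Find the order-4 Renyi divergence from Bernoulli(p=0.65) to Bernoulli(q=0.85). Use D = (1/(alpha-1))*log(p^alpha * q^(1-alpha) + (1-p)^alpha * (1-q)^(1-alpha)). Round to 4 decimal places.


Renyi divergence of order alpha between Bernoulli distributions:
D = (1/(alpha-1))*log(p^alpha * q^(1-alpha) + (1-p)^alpha * (1-q)^(1-alpha)).
alpha = 4, p = 0.65, q = 0.85.
p^alpha * q^(1-alpha) = 0.65^4 * 0.85^-3 = 0.290668.
(1-p)^alpha * (1-q)^(1-alpha) = 0.35^4 * 0.15^-3 = 4.446296.
sum = 0.290668 + 4.446296 = 4.736964.
D = (1/3)*log(4.736964) = 0.5185

0.5185


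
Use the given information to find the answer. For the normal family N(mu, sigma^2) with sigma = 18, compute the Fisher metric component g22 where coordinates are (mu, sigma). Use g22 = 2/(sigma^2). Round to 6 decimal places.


For the 2-parameter normal family, the Fisher metric has:
  g11 = 1/sigma^2, g22 = 2/sigma^2.
sigma = 18, sigma^2 = 324.
g22 = 0.006173

0.006173


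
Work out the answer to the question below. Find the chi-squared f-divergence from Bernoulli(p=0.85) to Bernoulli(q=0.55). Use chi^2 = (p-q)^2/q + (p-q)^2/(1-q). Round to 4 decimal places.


Chi-squared divergence between Bernoulli distributions:
chi^2 = (p-q)^2/q + (p-q)^2/(1-q).
p = 0.85, q = 0.55, p-q = 0.3.
(p-q)^2 = 0.09.
term1 = 0.09/0.55 = 0.163636.
term2 = 0.09/0.45 = 0.2.
chi^2 = 0.163636 + 0.2 = 0.3636

0.3636


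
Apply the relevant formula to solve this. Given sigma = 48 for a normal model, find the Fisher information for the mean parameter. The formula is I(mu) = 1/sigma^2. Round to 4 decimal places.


The Fisher information for the mean of a normal distribution is I(mu) = 1/sigma^2.
sigma = 48, so sigma^2 = 2304.
I(mu) = 1/2304 = 0.0004

0.0004


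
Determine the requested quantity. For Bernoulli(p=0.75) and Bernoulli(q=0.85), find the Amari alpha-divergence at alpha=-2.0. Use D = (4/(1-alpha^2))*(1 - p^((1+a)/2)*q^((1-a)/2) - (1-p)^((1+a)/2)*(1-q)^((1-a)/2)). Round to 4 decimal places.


Amari alpha-divergence:
D = (4/(1-alpha^2))*(1 - p^((1+a)/2)*q^((1-a)/2) - (1-p)^((1+a)/2)*(1-q)^((1-a)/2)).
alpha = -2.0, p = 0.75, q = 0.85.
e1 = (1+alpha)/2 = -0.5, e2 = (1-alpha)/2 = 1.5.
t1 = p^e1 * q^e2 = 0.75^-0.5 * 0.85^1.5 = 0.904894.
t2 = (1-p)^e1 * (1-q)^e2 = 0.25^-0.5 * 0.15^1.5 = 0.11619.
4/(1-alpha^2) = -1.333333.
D = -1.333333*(1 - 0.904894 - 0.11619) = 0.0281

0.0281


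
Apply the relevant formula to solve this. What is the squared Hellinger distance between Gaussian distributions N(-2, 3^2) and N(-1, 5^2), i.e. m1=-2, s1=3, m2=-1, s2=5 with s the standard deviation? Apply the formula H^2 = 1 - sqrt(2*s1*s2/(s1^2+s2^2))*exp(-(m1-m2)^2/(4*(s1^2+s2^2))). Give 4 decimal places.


Squared Hellinger distance for Gaussians:
H^2 = 1 - sqrt(2*s1*s2/(s1^2+s2^2)) * exp(-(m1-m2)^2/(4*(s1^2+s2^2))).
s1^2 = 9, s2^2 = 25, s1^2+s2^2 = 34.
sqrt(2*3*5/(34)) = 0.939336.
(m1-m2)^2 = (-1)^2 = 1.
exp(-1/(4*34)) = exp(-0.007353) = 0.992674.
H^2 = 1 - 0.939336*0.992674 = 0.0675

0.0675


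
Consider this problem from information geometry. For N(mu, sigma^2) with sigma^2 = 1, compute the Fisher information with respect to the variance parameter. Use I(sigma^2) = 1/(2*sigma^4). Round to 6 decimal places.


Fisher information for variance: I(sigma^2) = 1/(2*sigma^4).
sigma^2 = 1, so sigma^4 = 1.
I = 1/(2*1) = 1/2 = 0.500000

0.500000


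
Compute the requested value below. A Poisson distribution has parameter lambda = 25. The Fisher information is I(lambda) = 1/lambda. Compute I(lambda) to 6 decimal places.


Fisher information for Poisson: I(lambda) = 1/lambda.
lambda = 25.
I(lambda) = 1/25 = 0.040000

0.040000


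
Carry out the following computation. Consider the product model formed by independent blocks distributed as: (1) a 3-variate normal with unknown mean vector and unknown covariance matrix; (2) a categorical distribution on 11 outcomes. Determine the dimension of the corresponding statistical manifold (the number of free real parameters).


The dimension of a statistical manifold equals the number of free
(independent) real parameters of the model. For a product of independent
blocks the parameter counts add.
- 3-variate normal: 3 (mean) + 3*4/2 = 6 (symmetric covariance) = 9.
- categorical on 11 outcomes (probabilities sum to 1): 11-1 = 10.
Total = 9 + 10 = 19.
Dimension = 19

19


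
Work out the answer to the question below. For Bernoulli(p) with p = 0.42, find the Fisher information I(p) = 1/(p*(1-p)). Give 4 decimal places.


For Bernoulli(p), Fisher information is I(p) = 1/(p*(1-p)).
p = 0.42, 1-p = 0.58.
p*(1-p) = 0.2436.
I(p) = 1/0.2436 = 4.1051

4.1051


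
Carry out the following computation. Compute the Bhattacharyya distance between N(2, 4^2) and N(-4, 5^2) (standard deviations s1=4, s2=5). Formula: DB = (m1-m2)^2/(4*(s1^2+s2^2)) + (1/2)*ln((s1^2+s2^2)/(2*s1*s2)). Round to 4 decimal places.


Bhattacharyya distance between two Gaussians:
DB = (m1-m2)^2/(4*(s1^2+s2^2)) + (1/2)*ln((s1^2+s2^2)/(2*s1*s2)).
(m1-m2)^2 = (6)^2 = 36.
s1^2+s2^2 = 16 + 25 = 41.
term1 = 36/164 = 0.219512.
term2 = 0.5*ln(41/40.0) = 0.012346.
DB = 0.219512 + 0.012346 = 0.2319

0.2319


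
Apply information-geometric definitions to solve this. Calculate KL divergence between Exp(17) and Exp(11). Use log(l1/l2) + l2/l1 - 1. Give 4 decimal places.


KL divergence for exponential family:
KL = log(l1/l2) + l2/l1 - 1.
log(17/11) = 0.435318.
11/17 = 0.647059.
KL = 0.435318 + 0.647059 - 1 = 0.0824

0.0824


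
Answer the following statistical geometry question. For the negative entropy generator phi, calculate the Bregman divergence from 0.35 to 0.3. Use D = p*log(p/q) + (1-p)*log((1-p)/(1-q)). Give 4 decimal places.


Bregman divergence with negative entropy generator:
D = p*log(p/q) + (1-p)*log((1-p)/(1-q)).
p = 0.35, q = 0.3.
p*log(p/q) = 0.35*log(0.35/0.3) = 0.053953.
(1-p)*log((1-p)/(1-q)) = 0.65*log(0.65/0.7) = -0.04817.
D = 0.053953 + -0.04817 = 0.0058

0.0058


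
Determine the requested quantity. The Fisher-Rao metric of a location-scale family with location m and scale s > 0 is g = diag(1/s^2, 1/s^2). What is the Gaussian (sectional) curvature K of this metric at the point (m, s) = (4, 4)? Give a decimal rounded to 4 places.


The metric has the form g = (A dm^2 + B ds^2)/s^2 with A = 1, B = 1.
Substitute u = sqrt(A/B)*m: g = B*(du^2 + ds^2)/s^2, i.e. B times the
Poincare upper half-plane metric, which has constant Gaussian curvature -1.
Scaling a 2D metric by a constant c divides the Gaussian curvature by c,
so K = -1/B = -1/(1) = -1.0000 everywhere (the point (m, s) = (4, 4) is irrelevant:
the curvature is constant).
The requested Gaussian curvature is K = -1.0000.

-1.0000


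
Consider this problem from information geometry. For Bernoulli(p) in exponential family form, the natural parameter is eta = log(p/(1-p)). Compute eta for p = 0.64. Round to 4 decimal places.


Natural parameter for Bernoulli: eta = log(p/(1-p)).
p = 0.64, 1-p = 0.36.
p/(1-p) = 1.777778.
eta = log(1.777778) = 0.5754

0.5754


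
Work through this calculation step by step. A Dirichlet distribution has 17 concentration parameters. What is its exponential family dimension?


Exponential family dimension calculation:
Dirichlet with 17 components has 17 natural parameters.

17


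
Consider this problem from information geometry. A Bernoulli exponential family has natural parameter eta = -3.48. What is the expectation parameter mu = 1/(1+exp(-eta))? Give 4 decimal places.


Dual coordinate (expectation parameter) for Bernoulli:
mu = 1/(1+exp(-eta)).
eta = -3.48.
exp(-eta) = exp(3.48) = 32.459722.
mu = 1/(1+32.459722) = 0.0299

0.0299


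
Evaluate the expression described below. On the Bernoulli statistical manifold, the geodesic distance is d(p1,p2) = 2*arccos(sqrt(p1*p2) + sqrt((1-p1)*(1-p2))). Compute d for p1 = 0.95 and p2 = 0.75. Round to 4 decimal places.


Geodesic distance on Bernoulli manifold:
d(p1,p2) = 2*arccos(sqrt(p1*p2) + sqrt((1-p1)*(1-p2))).
sqrt(p1*p2) = sqrt(0.95*0.75) = 0.844097.
sqrt((1-p1)*(1-p2)) = sqrt(0.05*0.25) = 0.111803.
arg = 0.844097 + 0.111803 = 0.955901.
d = 2*arccos(0.955901) = 0.5962

0.5962


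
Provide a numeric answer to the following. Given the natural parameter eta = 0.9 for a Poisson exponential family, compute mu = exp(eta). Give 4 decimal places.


Expectation parameter for Poisson exponential family:
mu = exp(eta).
eta = 0.9.
mu = exp(0.9) = 2.4596

2.4596


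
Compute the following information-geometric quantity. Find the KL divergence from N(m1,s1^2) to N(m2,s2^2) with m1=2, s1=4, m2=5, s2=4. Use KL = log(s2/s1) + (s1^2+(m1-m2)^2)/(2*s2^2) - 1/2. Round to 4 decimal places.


KL divergence between normal distributions:
KL = log(s2/s1) + (s1^2 + (m1-m2)^2)/(2*s2^2) - 1/2.
log(4/4) = 0.0.
(4^2 + (2-5)^2)/(2*4^2) = (16 + 9)/32 = 0.78125.
KL = 0.0 + 0.78125 - 0.5 = 0.2813

0.2813


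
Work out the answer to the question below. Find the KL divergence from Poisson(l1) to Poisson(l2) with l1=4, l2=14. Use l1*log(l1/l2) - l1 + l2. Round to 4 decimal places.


KL divergence for Poisson:
KL = l1*log(l1/l2) - l1 + l2.
l1 = 4, l2 = 14.
log(4/14) = -1.252763.
l1*log(l1/l2) = 4 * -1.252763 = -5.011052.
KL = -5.011052 - 4 + 14 = 4.9889

4.9889


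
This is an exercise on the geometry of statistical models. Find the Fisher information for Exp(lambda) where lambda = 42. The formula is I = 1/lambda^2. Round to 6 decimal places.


Fisher information for exponential: I(lambda) = 1/lambda^2.
lambda = 42, lambda^2 = 1764.
I = 1/1764 = 0.000567

0.000567


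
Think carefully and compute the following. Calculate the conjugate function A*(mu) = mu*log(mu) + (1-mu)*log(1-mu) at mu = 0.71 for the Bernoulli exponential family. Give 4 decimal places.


Legendre transform for Bernoulli:
A*(mu) = mu*log(mu) + (1-mu)*log(1-mu).
mu = 0.71, 1-mu = 0.29.
mu*log(mu) = 0.71*log(0.71) = -0.243168.
(1-mu)*log(1-mu) = 0.29*log(0.29) = -0.358984.
A* = -0.243168 + -0.358984 = -0.6022

-0.6022


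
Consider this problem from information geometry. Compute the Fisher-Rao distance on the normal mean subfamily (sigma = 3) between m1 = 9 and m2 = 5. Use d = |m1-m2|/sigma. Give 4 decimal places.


On the fixed-variance normal subfamily, geodesic distance = |m1-m2|/sigma.
|9 - 5| = 4.
sigma = 3.
d = 4/3 = 1.3333

1.3333


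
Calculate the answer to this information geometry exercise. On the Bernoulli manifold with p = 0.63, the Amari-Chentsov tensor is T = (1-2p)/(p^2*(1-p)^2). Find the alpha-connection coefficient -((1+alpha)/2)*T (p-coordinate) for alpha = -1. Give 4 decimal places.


Skewness (Amari-Chentsov) tensor: T = (1-2p)/(p^2*(1-p)^2).
p = 0.63, 1-2p = -0.26, p^2 = 0.3969, (1-p)^2 = 0.1369.
T = -0.26/(0.3969 * 0.1369) = -4.785076.
In the p-coordinate, Gamma^(alpha) = Gamma^(0) - (alpha/2)*T with Gamma^(0) = (1/2)*g'(p) = -T/2,
so Gamma^(alpha) = -((1+alpha)/2)*T.
alpha = -1, -(1+alpha)/2 = 0.0.
Gamma = 0.0 * -4.785076 = 0.0000

0.0000


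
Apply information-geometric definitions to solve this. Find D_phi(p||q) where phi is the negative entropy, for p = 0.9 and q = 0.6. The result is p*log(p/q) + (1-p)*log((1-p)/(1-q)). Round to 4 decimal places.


Bregman divergence with negative entropy generator:
D = p*log(p/q) + (1-p)*log((1-p)/(1-q)).
p = 0.9, q = 0.6.
p*log(p/q) = 0.9*log(0.9/0.6) = 0.364919.
(1-p)*log((1-p)/(1-q)) = 0.1*log(0.1/0.4) = -0.138629.
D = 0.364919 + -0.138629 = 0.2263

0.2263


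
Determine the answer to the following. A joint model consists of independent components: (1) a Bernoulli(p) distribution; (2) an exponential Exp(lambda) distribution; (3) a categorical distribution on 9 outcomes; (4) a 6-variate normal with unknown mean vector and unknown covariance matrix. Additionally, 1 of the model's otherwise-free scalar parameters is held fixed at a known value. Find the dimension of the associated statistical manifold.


The dimension of a statistical manifold equals the number of free
(independent) real parameters of the model. For a product of independent
blocks the parameter counts add.
- Bernoulli (p): 1.
- exponential (lambda): 1.
- categorical on 9 outcomes (probabilities sum to 1): 9-1 = 8.
- 6-variate normal: 6 (mean) + 6*7/2 = 21 (symmetric covariance) = 27.
Total = 1 + 1 + 8 + 27 = 37.
1 parameter(s) fixed at known values: 37 - 1 = 36.
Dimension = 36

36


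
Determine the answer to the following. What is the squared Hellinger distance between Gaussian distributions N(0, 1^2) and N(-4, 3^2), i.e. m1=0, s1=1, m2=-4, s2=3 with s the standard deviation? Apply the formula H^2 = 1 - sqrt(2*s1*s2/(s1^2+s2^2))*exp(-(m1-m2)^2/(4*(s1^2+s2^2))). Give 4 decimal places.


Squared Hellinger distance for Gaussians:
H^2 = 1 - sqrt(2*s1*s2/(s1^2+s2^2)) * exp(-(m1-m2)^2/(4*(s1^2+s2^2))).
s1^2 = 1, s2^2 = 9, s1^2+s2^2 = 10.
sqrt(2*1*3/(10)) = 0.774597.
(m1-m2)^2 = (4)^2 = 16.
exp(-16/(4*10)) = exp(-0.4) = 0.67032.
H^2 = 1 - 0.774597*0.67032 = 0.4808

0.4808


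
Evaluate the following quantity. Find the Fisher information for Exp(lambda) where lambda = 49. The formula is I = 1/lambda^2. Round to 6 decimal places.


Fisher information for exponential: I(lambda) = 1/lambda^2.
lambda = 49, lambda^2 = 2401.
I = 1/2401 = 0.000416

0.000416


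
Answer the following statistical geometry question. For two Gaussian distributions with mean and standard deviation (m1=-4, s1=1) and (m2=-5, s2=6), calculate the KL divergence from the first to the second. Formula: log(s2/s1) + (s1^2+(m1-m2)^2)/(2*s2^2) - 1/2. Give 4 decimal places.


KL divergence between normal distributions:
KL = log(s2/s1) + (s1^2 + (m1-m2)^2)/(2*s2^2) - 1/2.
log(6/1) = 1.791759.
(1^2 + (-4--5)^2)/(2*6^2) = (1 + 1)/72 = 0.027778.
KL = 1.791759 + 0.027778 - 0.5 = 1.3195

1.3195


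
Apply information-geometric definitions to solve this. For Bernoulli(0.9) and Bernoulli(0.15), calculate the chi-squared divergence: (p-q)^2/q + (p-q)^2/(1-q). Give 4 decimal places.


Chi-squared divergence between Bernoulli distributions:
chi^2 = (p-q)^2/q + (p-q)^2/(1-q).
p = 0.9, q = 0.15, p-q = 0.75.
(p-q)^2 = 0.5625.
term1 = 0.5625/0.15 = 3.75.
term2 = 0.5625/0.85 = 0.661765.
chi^2 = 3.75 + 0.661765 = 4.4118

4.4118


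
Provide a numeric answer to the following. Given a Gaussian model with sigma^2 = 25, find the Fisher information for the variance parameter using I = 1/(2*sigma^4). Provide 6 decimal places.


Fisher information for variance: I(sigma^2) = 1/(2*sigma^4).
sigma^2 = 25, so sigma^4 = 625.
I = 1/(2*625) = 1/1250 = 0.000800

0.000800


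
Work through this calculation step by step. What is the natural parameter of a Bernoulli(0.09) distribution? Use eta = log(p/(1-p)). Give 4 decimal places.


Natural parameter for Bernoulli: eta = log(p/(1-p)).
p = 0.09, 1-p = 0.91.
p/(1-p) = 0.098901.
eta = log(0.098901) = -2.3136

-2.3136


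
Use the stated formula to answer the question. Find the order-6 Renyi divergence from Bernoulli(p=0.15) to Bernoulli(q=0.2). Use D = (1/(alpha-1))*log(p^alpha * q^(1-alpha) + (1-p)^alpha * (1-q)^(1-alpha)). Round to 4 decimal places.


Renyi divergence of order alpha between Bernoulli distributions:
D = (1/(alpha-1))*log(p^alpha * q^(1-alpha) + (1-p)^alpha * (1-q)^(1-alpha)).
alpha = 6, p = 0.15, q = 0.2.
p^alpha * q^(1-alpha) = 0.15^6 * 0.2^-5 = 0.035596.
(1-p)^alpha * (1-q)^(1-alpha) = 0.85^6 * 0.8^-5 = 1.150969.
sum = 0.035596 + 1.150969 = 1.186565.
D = (1/5)*log(1.186565) = 0.0342

0.0342


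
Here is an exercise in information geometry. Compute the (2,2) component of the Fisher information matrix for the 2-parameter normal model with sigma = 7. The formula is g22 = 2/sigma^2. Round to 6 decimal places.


For the 2-parameter normal family, the Fisher metric has:
  g11 = 1/sigma^2, g22 = 2/sigma^2.
sigma = 7, sigma^2 = 49.
g22 = 0.040816

0.040816


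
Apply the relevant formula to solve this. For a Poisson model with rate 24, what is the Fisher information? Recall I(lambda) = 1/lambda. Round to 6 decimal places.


Fisher information for Poisson: I(lambda) = 1/lambda.
lambda = 24.
I(lambda) = 1/24 = 0.041667

0.041667


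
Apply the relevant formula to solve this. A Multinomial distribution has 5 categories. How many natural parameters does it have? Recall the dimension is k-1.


Exponential family dimension calculation:
For Multinomial with k=5 categories, dim = k-1 = 4.

4


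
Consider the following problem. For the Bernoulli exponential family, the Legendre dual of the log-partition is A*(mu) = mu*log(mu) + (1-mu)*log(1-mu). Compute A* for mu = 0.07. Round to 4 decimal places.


Legendre transform for Bernoulli:
A*(mu) = mu*log(mu) + (1-mu)*log(1-mu).
mu = 0.07, 1-mu = 0.93.
mu*log(mu) = 0.07*log(0.07) = -0.186148.
(1-mu)*log(1-mu) = 0.93*log(0.93) = -0.067491.
A* = -0.186148 + -0.067491 = -0.2536

-0.2536


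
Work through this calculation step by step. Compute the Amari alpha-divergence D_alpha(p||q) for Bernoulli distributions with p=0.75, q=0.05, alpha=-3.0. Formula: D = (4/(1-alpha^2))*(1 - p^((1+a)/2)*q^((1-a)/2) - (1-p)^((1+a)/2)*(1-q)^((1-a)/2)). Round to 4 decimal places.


Amari alpha-divergence:
D = (4/(1-alpha^2))*(1 - p^((1+a)/2)*q^((1-a)/2) - (1-p)^((1+a)/2)*(1-q)^((1-a)/2)).
alpha = -3.0, p = 0.75, q = 0.05.
e1 = (1+alpha)/2 = -1.0, e2 = (1-alpha)/2 = 2.0.
t1 = p^e1 * q^e2 = 0.75^-1.0 * 0.05^2.0 = 0.003333.
t2 = (1-p)^e1 * (1-q)^e2 = 0.25^-1.0 * 0.95^2.0 = 3.61.
4/(1-alpha^2) = -0.5.
D = -0.5*(1 - 0.003333 - 3.61) = 1.3067

1.3067


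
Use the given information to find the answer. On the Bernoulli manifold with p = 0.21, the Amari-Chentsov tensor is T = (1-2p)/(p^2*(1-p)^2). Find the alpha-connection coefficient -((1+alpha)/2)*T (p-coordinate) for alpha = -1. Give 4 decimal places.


Skewness (Amari-Chentsov) tensor: T = (1-2p)/(p^2*(1-p)^2).
p = 0.21, 1-2p = 0.58, p^2 = 0.0441, (1-p)^2 = 0.6241.
T = 0.58/(0.0441 * 0.6241) = 21.07343.
In the p-coordinate, Gamma^(alpha) = Gamma^(0) - (alpha/2)*T with Gamma^(0) = (1/2)*g'(p) = -T/2,
so Gamma^(alpha) = -((1+alpha)/2)*T.
alpha = -1, -(1+alpha)/2 = 0.0.
Gamma = 0.0 * 21.07343 = 0.0000

0.0000


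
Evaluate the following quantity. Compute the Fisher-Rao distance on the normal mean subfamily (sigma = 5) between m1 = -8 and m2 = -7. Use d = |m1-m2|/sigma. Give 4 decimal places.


On the fixed-variance normal subfamily, geodesic distance = |m1-m2|/sigma.
|-8 - -7| = 1.
sigma = 5.
d = 1/5 = 0.2000

0.2000


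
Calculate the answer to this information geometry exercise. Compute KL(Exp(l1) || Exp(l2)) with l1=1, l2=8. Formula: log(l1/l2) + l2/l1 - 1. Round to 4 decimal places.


KL divergence for exponential family:
KL = log(l1/l2) + l2/l1 - 1.
log(1/8) = -2.079442.
8/1 = 8.0.
KL = -2.079442 + 8.0 - 1 = 4.9206

4.9206


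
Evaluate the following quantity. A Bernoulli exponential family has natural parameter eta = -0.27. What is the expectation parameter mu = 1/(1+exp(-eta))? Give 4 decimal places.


Dual coordinate (expectation parameter) for Bernoulli:
mu = 1/(1+exp(-eta)).
eta = -0.27.
exp(-eta) = exp(0.27) = 1.309964.
mu = 1/(1+1.309964) = 0.4329

0.4329


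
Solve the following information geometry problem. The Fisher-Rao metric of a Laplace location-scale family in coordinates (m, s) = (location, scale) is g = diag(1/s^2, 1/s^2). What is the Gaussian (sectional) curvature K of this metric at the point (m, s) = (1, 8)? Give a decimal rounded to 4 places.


The metric has the form g = (A dm^2 + B ds^2)/s^2 with A = 1, B = 1.
Substitute u = sqrt(A/B)*m: g = B*(du^2 + ds^2)/s^2, i.e. B times the
Poincare upper half-plane metric, which has constant Gaussian curvature -1.
Scaling a 2D metric by a constant c divides the Gaussian curvature by c,
so K = -1/B = -1/(1) = -1.0000 everywhere (the point (m, s) = (1, 8) is irrelevant:
the curvature is constant).
The requested Gaussian curvature is K = -1.0000.

-1.0000


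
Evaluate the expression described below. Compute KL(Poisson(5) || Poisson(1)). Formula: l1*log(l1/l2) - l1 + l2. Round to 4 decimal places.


KL divergence for Poisson:
KL = l1*log(l1/l2) - l1 + l2.
l1 = 5, l2 = 1.
log(5/1) = 1.609438.
l1*log(l1/l2) = 5 * 1.609438 = 8.04719.
KL = 8.04719 - 5 + 1 = 4.0472

4.0472


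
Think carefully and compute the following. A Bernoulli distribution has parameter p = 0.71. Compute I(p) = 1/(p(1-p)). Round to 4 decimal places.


For Bernoulli(p), Fisher information is I(p) = 1/(p*(1-p)).
p = 0.71, 1-p = 0.29.
p*(1-p) = 0.2059.
I(p) = 1/0.2059 = 4.8567

4.8567


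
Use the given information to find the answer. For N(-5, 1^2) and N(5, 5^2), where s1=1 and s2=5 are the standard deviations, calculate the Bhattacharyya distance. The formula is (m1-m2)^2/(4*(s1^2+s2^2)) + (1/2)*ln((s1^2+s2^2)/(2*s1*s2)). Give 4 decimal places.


Bhattacharyya distance between two Gaussians:
DB = (m1-m2)^2/(4*(s1^2+s2^2)) + (1/2)*ln((s1^2+s2^2)/(2*s1*s2)).
(m1-m2)^2 = (-10)^2 = 100.
s1^2+s2^2 = 1 + 25 = 26.
term1 = 100/104 = 0.961538.
term2 = 0.5*ln(26/10.0) = 0.477756.
DB = 0.961538 + 0.477756 = 1.4393

1.4393


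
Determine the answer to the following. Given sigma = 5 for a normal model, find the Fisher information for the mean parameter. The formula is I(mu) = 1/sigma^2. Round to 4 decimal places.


The Fisher information for the mean of a normal distribution is I(mu) = 1/sigma^2.
sigma = 5, so sigma^2 = 25.
I(mu) = 1/25 = 0.0400

0.0400


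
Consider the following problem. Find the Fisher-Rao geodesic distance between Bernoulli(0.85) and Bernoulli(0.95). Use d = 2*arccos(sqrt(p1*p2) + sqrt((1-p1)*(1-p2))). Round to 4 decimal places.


Geodesic distance on Bernoulli manifold:
d(p1,p2) = 2*arccos(sqrt(p1*p2) + sqrt((1-p1)*(1-p2))).
sqrt(p1*p2) = sqrt(0.85*0.95) = 0.89861.
sqrt((1-p1)*(1-p2)) = sqrt(0.15*0.05) = 0.086603.
arg = 0.89861 + 0.086603 = 0.985213.
d = 2*arccos(0.985213) = 0.3444

0.3444


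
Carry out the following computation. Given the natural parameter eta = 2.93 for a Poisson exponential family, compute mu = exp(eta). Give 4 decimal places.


Expectation parameter for Poisson exponential family:
mu = exp(eta).
eta = 2.93.
mu = exp(2.93) = 18.7276

18.7276


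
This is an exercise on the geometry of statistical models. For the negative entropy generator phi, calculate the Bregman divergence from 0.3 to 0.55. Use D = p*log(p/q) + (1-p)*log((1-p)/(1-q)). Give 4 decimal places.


Bregman divergence with negative entropy generator:
D = p*log(p/q) + (1-p)*log((1-p)/(1-q)).
p = 0.3, q = 0.55.
p*log(p/q) = 0.3*log(0.3/0.55) = -0.181841.
(1-p)*log((1-p)/(1-q)) = 0.7*log(0.7/0.45) = 0.309283.
D = -0.181841 + 0.309283 = 0.1274

0.1274


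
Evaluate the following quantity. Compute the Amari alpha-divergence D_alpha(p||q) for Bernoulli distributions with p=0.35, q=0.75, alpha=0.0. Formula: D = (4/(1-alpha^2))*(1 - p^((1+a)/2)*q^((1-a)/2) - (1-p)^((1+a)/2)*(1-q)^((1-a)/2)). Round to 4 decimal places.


Amari alpha-divergence:
D = (4/(1-alpha^2))*(1 - p^((1+a)/2)*q^((1-a)/2) - (1-p)^((1+a)/2)*(1-q)^((1-a)/2)).
alpha = 0.0, p = 0.35, q = 0.75.
e1 = (1+alpha)/2 = 0.5, e2 = (1-alpha)/2 = 0.5.
t1 = p^e1 * q^e2 = 0.35^0.5 * 0.75^0.5 = 0.512348.
t2 = (1-p)^e1 * (1-q)^e2 = 0.65^0.5 * 0.25^0.5 = 0.403113.
4/(1-alpha^2) = 4.0.
D = 4.0*(1 - 0.512348 - 0.403113) = 0.3382

0.3382


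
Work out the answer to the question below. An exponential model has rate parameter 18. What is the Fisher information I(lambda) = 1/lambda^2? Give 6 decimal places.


Fisher information for exponential: I(lambda) = 1/lambda^2.
lambda = 18, lambda^2 = 324.
I = 1/324 = 0.003086

0.003086


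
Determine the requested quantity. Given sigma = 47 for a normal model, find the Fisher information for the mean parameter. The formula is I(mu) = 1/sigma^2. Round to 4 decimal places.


The Fisher information for the mean of a normal distribution is I(mu) = 1/sigma^2.
sigma = 47, so sigma^2 = 2209.
I(mu) = 1/2209 = 0.0005

0.0005


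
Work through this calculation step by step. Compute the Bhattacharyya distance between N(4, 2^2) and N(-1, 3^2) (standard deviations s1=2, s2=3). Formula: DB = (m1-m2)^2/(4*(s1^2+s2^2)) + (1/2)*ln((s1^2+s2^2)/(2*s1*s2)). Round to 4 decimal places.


Bhattacharyya distance between two Gaussians:
DB = (m1-m2)^2/(4*(s1^2+s2^2)) + (1/2)*ln((s1^2+s2^2)/(2*s1*s2)).
(m1-m2)^2 = (5)^2 = 25.
s1^2+s2^2 = 4 + 9 = 13.
term1 = 25/52 = 0.480769.
term2 = 0.5*ln(13/12.0) = 0.040021.
DB = 0.480769 + 0.040021 = 0.5208

0.5208


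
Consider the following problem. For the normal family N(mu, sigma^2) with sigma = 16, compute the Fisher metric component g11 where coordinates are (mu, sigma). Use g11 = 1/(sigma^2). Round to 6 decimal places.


For the 2-parameter normal family, the Fisher metric has:
  g11 = 1/sigma^2, g22 = 2/sigma^2.
sigma = 16, sigma^2 = 256.
g11 = 0.003906

0.003906


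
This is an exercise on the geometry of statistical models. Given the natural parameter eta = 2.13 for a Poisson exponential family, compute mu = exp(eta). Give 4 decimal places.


Expectation parameter for Poisson exponential family:
mu = exp(eta).
eta = 2.13.
mu = exp(2.13) = 8.4149

8.4149


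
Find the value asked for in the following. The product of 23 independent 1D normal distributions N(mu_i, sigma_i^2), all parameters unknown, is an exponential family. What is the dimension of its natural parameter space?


Exponential family dimension calculation:
Each univariate normal has two natural parameters (mu/sigma^2 and -1/(2 sigma^2)).
With 23 independent components, dim = 2 * 23 = 46.

46


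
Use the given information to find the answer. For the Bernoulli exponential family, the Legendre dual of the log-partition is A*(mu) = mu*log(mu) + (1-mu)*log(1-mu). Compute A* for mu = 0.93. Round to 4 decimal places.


Legendre transform for Bernoulli:
A*(mu) = mu*log(mu) + (1-mu)*log(1-mu).
mu = 0.93, 1-mu = 0.07.
mu*log(mu) = 0.93*log(0.93) = -0.067491.
(1-mu)*log(1-mu) = 0.07*log(0.07) = -0.186148.
A* = -0.067491 + -0.186148 = -0.2536

-0.2536


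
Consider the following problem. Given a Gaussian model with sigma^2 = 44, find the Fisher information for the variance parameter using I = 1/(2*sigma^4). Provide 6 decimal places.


Fisher information for variance: I(sigma^2) = 1/(2*sigma^4).
sigma^2 = 44, so sigma^4 = 1936.
I = 1/(2*1936) = 1/3872 = 0.000258

0.000258


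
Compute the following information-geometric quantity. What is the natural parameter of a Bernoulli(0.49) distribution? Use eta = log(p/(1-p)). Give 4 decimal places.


Natural parameter for Bernoulli: eta = log(p/(1-p)).
p = 0.49, 1-p = 0.51.
p/(1-p) = 0.960784.
eta = log(0.960784) = -0.0400

-0.0400


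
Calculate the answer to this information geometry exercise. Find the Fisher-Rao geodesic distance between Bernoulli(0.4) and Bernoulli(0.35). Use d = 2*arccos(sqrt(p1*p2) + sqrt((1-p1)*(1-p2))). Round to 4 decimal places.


Geodesic distance on Bernoulli manifold:
d(p1,p2) = 2*arccos(sqrt(p1*p2) + sqrt((1-p1)*(1-p2))).
sqrt(p1*p2) = sqrt(0.4*0.35) = 0.374166.
sqrt((1-p1)*(1-p2)) = sqrt(0.6*0.65) = 0.6245.
arg = 0.374166 + 0.6245 = 0.998666.
d = 2*arccos(0.998666) = 0.1033

0.1033


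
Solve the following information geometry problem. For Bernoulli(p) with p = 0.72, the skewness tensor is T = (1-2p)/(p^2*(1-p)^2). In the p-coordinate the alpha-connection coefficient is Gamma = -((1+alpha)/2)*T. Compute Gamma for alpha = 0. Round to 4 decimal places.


Skewness (Amari-Chentsov) tensor: T = (1-2p)/(p^2*(1-p)^2).
p = 0.72, 1-2p = -0.44, p^2 = 0.5184, (1-p)^2 = 0.0784.
T = -0.44/(0.5184 * 0.0784) = -10.82609.
In the p-coordinate, Gamma^(alpha) = Gamma^(0) - (alpha/2)*T with Gamma^(0) = (1/2)*g'(p) = -T/2,
so Gamma^(alpha) = -((1+alpha)/2)*T.
alpha = 0, -(1+alpha)/2 = -0.5.
Gamma = -0.5 * -10.82609 = 5.4130

5.4130


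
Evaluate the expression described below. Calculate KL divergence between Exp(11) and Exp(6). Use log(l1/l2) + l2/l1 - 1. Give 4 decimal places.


KL divergence for exponential family:
KL = log(l1/l2) + l2/l1 - 1.
log(11/6) = 0.606136.
6/11 = 0.545455.
KL = 0.606136 + 0.545455 - 1 = 0.1516

0.1516


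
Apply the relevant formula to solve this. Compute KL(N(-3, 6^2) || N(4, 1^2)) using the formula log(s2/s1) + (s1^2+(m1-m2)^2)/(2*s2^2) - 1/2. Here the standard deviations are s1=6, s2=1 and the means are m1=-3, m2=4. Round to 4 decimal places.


KL divergence between normal distributions:
KL = log(s2/s1) + (s1^2 + (m1-m2)^2)/(2*s2^2) - 1/2.
log(1/6) = -1.791759.
(6^2 + (-3-4)^2)/(2*1^2) = (36 + 49)/2 = 42.5.
KL = -1.791759 + 42.5 - 0.5 = 40.2082

40.2082


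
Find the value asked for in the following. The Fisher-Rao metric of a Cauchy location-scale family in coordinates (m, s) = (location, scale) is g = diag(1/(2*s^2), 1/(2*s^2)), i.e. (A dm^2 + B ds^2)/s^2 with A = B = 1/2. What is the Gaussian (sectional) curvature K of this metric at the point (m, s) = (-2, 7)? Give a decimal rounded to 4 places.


The metric has the form g = (A dm^2 + B ds^2)/s^2 with A = 1/2, B = 1/2.
Substitute u = sqrt(A/B)*m: g = B*(du^2 + ds^2)/s^2, i.e. B times the
Poincare upper half-plane metric, which has constant Gaussian curvature -1.
Scaling a 2D metric by a constant c divides the Gaussian curvature by c,
so K = -1/B = -1/(1/2) = -2.0000 everywhere (the point (m, s) = (-2, 7) is irrelevant:
the curvature is constant).
The requested Gaussian curvature is K = -2.0000.

-2.0000


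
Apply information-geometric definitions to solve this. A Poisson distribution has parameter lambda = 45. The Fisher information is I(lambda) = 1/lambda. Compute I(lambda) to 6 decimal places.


Fisher information for Poisson: I(lambda) = 1/lambda.
lambda = 45.
I(lambda) = 1/45 = 0.022222

0.022222


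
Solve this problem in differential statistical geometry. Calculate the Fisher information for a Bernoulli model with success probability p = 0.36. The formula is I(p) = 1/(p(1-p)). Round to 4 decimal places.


For Bernoulli(p), Fisher information is I(p) = 1/(p*(1-p)).
p = 0.36, 1-p = 0.64.
p*(1-p) = 0.2304.
I(p) = 1/0.2304 = 4.3403

4.3403


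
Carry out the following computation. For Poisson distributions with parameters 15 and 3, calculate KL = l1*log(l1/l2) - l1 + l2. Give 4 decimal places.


KL divergence for Poisson:
KL = l1*log(l1/l2) - l1 + l2.
l1 = 15, l2 = 3.
log(15/3) = 1.609438.
l1*log(l1/l2) = 15 * 1.609438 = 24.141569.
KL = 24.141569 - 15 + 3 = 12.1416

12.1416


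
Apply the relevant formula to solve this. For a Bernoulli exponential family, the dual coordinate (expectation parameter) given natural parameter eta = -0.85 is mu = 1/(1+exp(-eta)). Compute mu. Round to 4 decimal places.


Dual coordinate (expectation parameter) for Bernoulli:
mu = 1/(1+exp(-eta)).
eta = -0.85.
exp(-eta) = exp(0.85) = 2.339647.
mu = 1/(1+2.339647) = 0.2994

0.2994


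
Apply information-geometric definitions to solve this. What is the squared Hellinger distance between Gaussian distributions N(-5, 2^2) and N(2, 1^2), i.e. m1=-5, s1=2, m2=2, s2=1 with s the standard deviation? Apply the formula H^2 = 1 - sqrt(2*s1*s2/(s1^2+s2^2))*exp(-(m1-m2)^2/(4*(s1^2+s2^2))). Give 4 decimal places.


Squared Hellinger distance for Gaussians:
H^2 = 1 - sqrt(2*s1*s2/(s1^2+s2^2)) * exp(-(m1-m2)^2/(4*(s1^2+s2^2))).
s1^2 = 4, s2^2 = 1, s1^2+s2^2 = 5.
sqrt(2*2*1/(5)) = 0.894427.
(m1-m2)^2 = (-7)^2 = 49.
exp(-49/(4*5)) = exp(-2.45) = 0.086294.
H^2 = 1 - 0.894427*0.086294 = 0.9228

0.9228


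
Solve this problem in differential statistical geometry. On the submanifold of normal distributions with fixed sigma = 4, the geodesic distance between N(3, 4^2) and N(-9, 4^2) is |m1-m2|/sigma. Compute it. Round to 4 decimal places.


On the fixed-variance normal subfamily, geodesic distance = |m1-m2|/sigma.
|3 - -9| = 12.
sigma = 4.
d = 12/4 = 3.0000

3.0000


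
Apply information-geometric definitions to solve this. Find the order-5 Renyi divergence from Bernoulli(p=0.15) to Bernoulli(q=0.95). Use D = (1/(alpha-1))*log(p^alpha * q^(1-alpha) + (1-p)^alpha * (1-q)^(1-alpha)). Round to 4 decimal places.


Renyi divergence of order alpha between Bernoulli distributions:
D = (1/(alpha-1))*log(p^alpha * q^(1-alpha) + (1-p)^alpha * (1-q)^(1-alpha)).
alpha = 5, p = 0.15, q = 0.95.
p^alpha * q^(1-alpha) = 0.15^5 * 0.95^-4 = 9.3e-05.
(1-p)^alpha * (1-q)^(1-alpha) = 0.85^5 * 0.05^-4 = 70992.85.
sum = 9.3e-05 + 70992.85 = 70992.850093.
D = (1/4)*log(70992.850093) = 2.7926

2.7926


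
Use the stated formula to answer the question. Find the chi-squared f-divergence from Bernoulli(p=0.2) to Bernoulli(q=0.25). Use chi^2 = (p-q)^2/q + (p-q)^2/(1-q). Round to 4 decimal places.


Chi-squared divergence between Bernoulli distributions:
chi^2 = (p-q)^2/q + (p-q)^2/(1-q).
p = 0.2, q = 0.25, p-q = -0.05.
(p-q)^2 = 0.0025.
term1 = 0.0025/0.25 = 0.01.
term2 = 0.0025/0.75 = 0.003333.
chi^2 = 0.01 + 0.003333 = 0.0133

0.0133


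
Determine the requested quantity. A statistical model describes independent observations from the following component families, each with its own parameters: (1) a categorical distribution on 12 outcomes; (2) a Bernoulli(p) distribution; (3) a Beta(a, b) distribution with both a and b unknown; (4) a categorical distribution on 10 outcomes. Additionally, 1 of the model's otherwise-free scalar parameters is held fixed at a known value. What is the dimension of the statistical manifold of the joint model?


The dimension of a statistical manifold equals the number of free
(independent) real parameters of the model. For a product of independent
blocks the parameter counts add.
- categorical on 12 outcomes (probabilities sum to 1): 12-1 = 11.
- Bernoulli (p): 1.
- Beta (a, b): 2.
- categorical on 10 outcomes (probabilities sum to 1): 10-1 = 9.
Total = 11 + 1 + 2 + 9 = 23.
1 parameter(s) fixed at known values: 23 - 1 = 22.
Dimension = 22

22


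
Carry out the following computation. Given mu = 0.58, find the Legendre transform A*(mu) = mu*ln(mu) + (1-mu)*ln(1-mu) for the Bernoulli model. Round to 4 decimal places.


Legendre transform for Bernoulli:
A*(mu) = mu*log(mu) + (1-mu)*log(1-mu).
mu = 0.58, 1-mu = 0.42.
mu*log(mu) = 0.58*log(0.58) = -0.315942.
(1-mu)*log(1-mu) = 0.42*log(0.42) = -0.36435.
A* = -0.315942 + -0.36435 = -0.6803

-0.6803


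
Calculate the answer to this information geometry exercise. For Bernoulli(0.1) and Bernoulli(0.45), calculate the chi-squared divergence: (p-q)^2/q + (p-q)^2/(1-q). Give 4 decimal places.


Chi-squared divergence between Bernoulli distributions:
chi^2 = (p-q)^2/q + (p-q)^2/(1-q).
p = 0.1, q = 0.45, p-q = -0.35.
(p-q)^2 = 0.1225.
term1 = 0.1225/0.45 = 0.272222.
term2 = 0.1225/0.55 = 0.222727.
chi^2 = 0.272222 + 0.222727 = 0.4949

0.4949


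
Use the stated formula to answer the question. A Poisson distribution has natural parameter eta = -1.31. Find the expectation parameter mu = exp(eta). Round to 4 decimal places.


Expectation parameter for Poisson exponential family:
mu = exp(eta).
eta = -1.31.
mu = exp(-1.31) = 0.2698

0.2698


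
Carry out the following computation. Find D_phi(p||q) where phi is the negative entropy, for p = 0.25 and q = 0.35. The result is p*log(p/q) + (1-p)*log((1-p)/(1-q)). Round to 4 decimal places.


Bregman divergence with negative entropy generator:
D = p*log(p/q) + (1-p)*log((1-p)/(1-q)).
p = 0.25, q = 0.35.
p*log(p/q) = 0.25*log(0.25/0.35) = -0.084118.
(1-p)*log((1-p)/(1-q)) = 0.75*log(0.75/0.65) = 0.107326.
D = -0.084118 + 0.107326 = 0.0232

0.0232


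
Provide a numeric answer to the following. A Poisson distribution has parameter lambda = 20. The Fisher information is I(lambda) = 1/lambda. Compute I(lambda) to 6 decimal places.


Fisher information for Poisson: I(lambda) = 1/lambda.
lambda = 20.
I(lambda) = 1/20 = 0.050000

0.050000


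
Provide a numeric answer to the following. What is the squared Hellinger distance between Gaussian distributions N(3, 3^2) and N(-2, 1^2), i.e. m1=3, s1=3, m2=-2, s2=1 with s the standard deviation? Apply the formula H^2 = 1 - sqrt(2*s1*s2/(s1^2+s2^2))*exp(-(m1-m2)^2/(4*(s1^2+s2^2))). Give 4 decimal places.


Squared Hellinger distance for Gaussians:
H^2 = 1 - sqrt(2*s1*s2/(s1^2+s2^2)) * exp(-(m1-m2)^2/(4*(s1^2+s2^2))).
s1^2 = 9, s2^2 = 1, s1^2+s2^2 = 10.
sqrt(2*3*1/(10)) = 0.774597.
(m1-m2)^2 = (5)^2 = 25.
exp(-25/(4*10)) = exp(-0.625) = 0.535261.
H^2 = 1 - 0.774597*0.535261 = 0.5854

0.5854


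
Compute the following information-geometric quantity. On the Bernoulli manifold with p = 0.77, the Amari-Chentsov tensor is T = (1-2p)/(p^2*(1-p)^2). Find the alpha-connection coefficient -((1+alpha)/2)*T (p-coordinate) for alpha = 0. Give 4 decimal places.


Skewness (Amari-Chentsov) tensor: T = (1-2p)/(p^2*(1-p)^2).
p = 0.77, 1-2p = -0.54, p^2 = 0.5929, (1-p)^2 = 0.0529.
T = -0.54/(0.5929 * 0.0529) = -17.216967.
In the p-coordinate, Gamma^(alpha) = Gamma^(0) - (alpha/2)*T with Gamma^(0) = (1/2)*g'(p) = -T/2,
so Gamma^(alpha) = -((1+alpha)/2)*T.
alpha = 0, -(1+alpha)/2 = -0.5.
Gamma = -0.5 * -17.216967 = 8.6085

8.6085
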